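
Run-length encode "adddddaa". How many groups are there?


Input: adddddaa
Scanning for consecutive runs:
  Group 1: 'a' x 1 (positions 0-0)
  Group 2: 'd' x 5 (positions 1-5)
  Group 3: 'a' x 2 (positions 6-7)
Total groups: 3

3


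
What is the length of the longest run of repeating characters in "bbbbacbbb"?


Input: "bbbbacbbb"
Scanning for longest run:
  Position 1 ('b'): continues run of 'b', length=2
  Position 2 ('b'): continues run of 'b', length=3
  Position 3 ('b'): continues run of 'b', length=4
  Position 4 ('a'): new char, reset run to 1
  Position 5 ('c'): new char, reset run to 1
  Position 6 ('b'): new char, reset run to 1
  Position 7 ('b'): continues run of 'b', length=2
  Position 8 ('b'): continues run of 'b', length=3
Longest run: 'b' with length 4

4


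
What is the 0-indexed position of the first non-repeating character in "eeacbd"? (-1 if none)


Input: eeacbd
Character frequencies:
  'a': 1
  'b': 1
  'c': 1
  'd': 1
  'e': 2
Scanning left to right for freq == 1:
  Position 0 ('e'): freq=2, skip
  Position 1 ('e'): freq=2, skip
  Position 2 ('a'): unique! => answer = 2

2


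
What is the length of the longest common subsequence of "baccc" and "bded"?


LCS of "baccc" and "bded"
DP table:
           b    d    e    d
      0    0    0    0    0
  b   0    1    1    1    1
  a   0    1    1    1    1
  c   0    1    1    1    1
  c   0    1    1    1    1
  c   0    1    1    1    1
LCS length = dp[5][4] = 1

1


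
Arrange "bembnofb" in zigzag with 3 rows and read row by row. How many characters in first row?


Zigzag "bembnofb" into 3 rows:
Placing characters:
  'b' => row 0
  'e' => row 1
  'm' => row 2
  'b' => row 1
  'n' => row 0
  'o' => row 1
  'f' => row 2
  'b' => row 1
Rows:
  Row 0: "bn"
  Row 1: "ebob"
  Row 2: "mf"
First row length: 2

2


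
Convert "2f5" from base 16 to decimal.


Input: "2f5" in base 16
Positional expansion:
  Digit '2' (value 2) x 16^2 = 512
  Digit 'f' (value 15) x 16^1 = 240
  Digit '5' (value 5) x 16^0 = 5
Sum = 757

757


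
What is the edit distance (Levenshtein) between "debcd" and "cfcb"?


Computing edit distance: "debcd" -> "cfcb"
DP table:
           c    f    c    b
      0    1    2    3    4
  d   1    1    2    3    4
  e   2    2    2    3    4
  b   3    3    3    3    3
  c   4    3    4    3    4
  d   5    4    4    4    4
Edit distance = dp[5][4] = 4

4


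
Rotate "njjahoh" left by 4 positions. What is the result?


Input: "njjahoh", rotate left by 4
First 4 characters: "njja"
Remaining characters: "hoh"
Concatenate remaining + first: "hoh" + "njja" = "hohnjja"

hohnjja


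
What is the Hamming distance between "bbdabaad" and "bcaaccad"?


Comparing "bbdabaad" and "bcaaccad" position by position:
  Position 0: 'b' vs 'b' => same
  Position 1: 'b' vs 'c' => differ
  Position 2: 'd' vs 'a' => differ
  Position 3: 'a' vs 'a' => same
  Position 4: 'b' vs 'c' => differ
  Position 5: 'a' vs 'c' => differ
  Position 6: 'a' vs 'a' => same
  Position 7: 'd' vs 'd' => same
Total differences (Hamming distance): 4

4


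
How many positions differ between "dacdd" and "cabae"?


Comparing "dacdd" and "cabae" position by position:
  Position 0: 'd' vs 'c' => DIFFER
  Position 1: 'a' vs 'a' => same
  Position 2: 'c' vs 'b' => DIFFER
  Position 3: 'd' vs 'a' => DIFFER
  Position 4: 'd' vs 'e' => DIFFER
Positions that differ: 4

4


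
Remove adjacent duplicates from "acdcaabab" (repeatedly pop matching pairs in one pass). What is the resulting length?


Input: acdcaabab
Stack-based adjacent duplicate removal:
  Read 'a': push. Stack: a
  Read 'c': push. Stack: ac
  Read 'd': push. Stack: acd
  Read 'c': push. Stack: acdc
  Read 'a': push. Stack: acdca
  Read 'a': matches stack top 'a' => pop. Stack: acdc
  Read 'b': push. Stack: acdcb
  Read 'a': push. Stack: acdcba
  Read 'b': push. Stack: acdcbab
Final stack: "acdcbab" (length 7)

7


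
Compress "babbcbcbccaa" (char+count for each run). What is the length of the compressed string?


Input: babbcbcbccaa
Runs:
  'b' x 1 => "b1"
  'a' x 1 => "a1"
  'b' x 2 => "b2"
  'c' x 1 => "c1"
  'b' x 1 => "b1"
  'c' x 1 => "c1"
  'b' x 1 => "b1"
  'c' x 2 => "c2"
  'a' x 2 => "a2"
Compressed: "b1a1b2c1b1c1b1c2a2"
Compressed length: 18

18


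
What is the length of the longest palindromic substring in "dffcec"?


Input: "dffcec"
Checking substrings for palindromes:
  [3:6] "cec" (len 3) => palindrome
  [1:3] "ff" (len 2) => palindrome
Longest palindromic substring: "cec" with length 3

3


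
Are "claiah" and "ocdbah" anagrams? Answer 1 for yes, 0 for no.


Strings: "claiah", "ocdbah"
Sorted first:  aachil
Sorted second: abcdho
Differ at position 1: 'a' vs 'b' => not anagrams

0


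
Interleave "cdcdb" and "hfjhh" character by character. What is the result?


Interleaving "cdcdb" and "hfjhh":
  Position 0: 'c' from first, 'h' from second => "ch"
  Position 1: 'd' from first, 'f' from second => "df"
  Position 2: 'c' from first, 'j' from second => "cj"
  Position 3: 'd' from first, 'h' from second => "dh"
  Position 4: 'b' from first, 'h' from second => "bh"
Result: chdfcjdhbh

chdfcjdhbh


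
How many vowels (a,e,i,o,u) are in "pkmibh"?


Input: pkmibh
Checking each character:
  'p' at position 0: consonant
  'k' at position 1: consonant
  'm' at position 2: consonant
  'i' at position 3: vowel (running total: 1)
  'b' at position 4: consonant
  'h' at position 5: consonant
Total vowels: 1

1


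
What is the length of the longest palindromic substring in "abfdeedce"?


Input: "abfdeedce"
Checking substrings for palindromes:
  [3:7] "deed" (len 4) => palindrome
  [4:6] "ee" (len 2) => palindrome
Longest palindromic substring: "deed" with length 4

4


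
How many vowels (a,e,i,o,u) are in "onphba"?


Input: onphba
Checking each character:
  'o' at position 0: vowel (running total: 1)
  'n' at position 1: consonant
  'p' at position 2: consonant
  'h' at position 3: consonant
  'b' at position 4: consonant
  'a' at position 5: vowel (running total: 2)
Total vowels: 2

2


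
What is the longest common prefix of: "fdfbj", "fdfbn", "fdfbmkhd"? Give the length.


Words: fdfbj, fdfbn, fdfbmkhd
  Position 0: all 'f' => match
  Position 1: all 'd' => match
  Position 2: all 'f' => match
  Position 3: all 'b' => match
  Position 4: ('j', 'n', 'm') => mismatch, stop
LCP = "fdfb" (length 4)

4


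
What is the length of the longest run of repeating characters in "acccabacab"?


Input: "acccabacab"
Scanning for longest run:
  Position 1 ('c'): new char, reset run to 1
  Position 2 ('c'): continues run of 'c', length=2
  Position 3 ('c'): continues run of 'c', length=3
  Position 4 ('a'): new char, reset run to 1
  Position 5 ('b'): new char, reset run to 1
  Position 6 ('a'): new char, reset run to 1
  Position 7 ('c'): new char, reset run to 1
  Position 8 ('a'): new char, reset run to 1
  Position 9 ('b'): new char, reset run to 1
Longest run: 'c' with length 3

3


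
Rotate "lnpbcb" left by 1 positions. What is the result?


Input: "lnpbcb", rotate left by 1
First 1 characters: "l"
Remaining characters: "npbcb"
Concatenate remaining + first: "npbcb" + "l" = "npbcbl"

npbcbl


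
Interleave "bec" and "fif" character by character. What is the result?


Interleaving "bec" and "fif":
  Position 0: 'b' from first, 'f' from second => "bf"
  Position 1: 'e' from first, 'i' from second => "ei"
  Position 2: 'c' from first, 'f' from second => "cf"
Result: bfeicf

bfeicf


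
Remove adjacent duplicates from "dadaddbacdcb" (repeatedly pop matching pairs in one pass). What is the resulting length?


Input: dadaddbacdcb
Stack-based adjacent duplicate removal:
  Read 'd': push. Stack: d
  Read 'a': push. Stack: da
  Read 'd': push. Stack: dad
  Read 'a': push. Stack: dada
  Read 'd': push. Stack: dadad
  Read 'd': matches stack top 'd' => pop. Stack: dada
  Read 'b': push. Stack: dadab
  Read 'a': push. Stack: dadaba
  Read 'c': push. Stack: dadabac
  Read 'd': push. Stack: dadabacd
  Read 'c': push. Stack: dadabacdc
  Read 'b': push. Stack: dadabacdcb
Final stack: "dadabacdcb" (length 10)

10


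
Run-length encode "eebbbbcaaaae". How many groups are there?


Input: eebbbbcaaaae
Scanning for consecutive runs:
  Group 1: 'e' x 2 (positions 0-1)
  Group 2: 'b' x 4 (positions 2-5)
  Group 3: 'c' x 1 (positions 6-6)
  Group 4: 'a' x 4 (positions 7-10)
  Group 5: 'e' x 1 (positions 11-11)
Total groups: 5

5


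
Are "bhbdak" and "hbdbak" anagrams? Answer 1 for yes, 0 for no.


Strings: "bhbdak", "hbdbak"
Sorted first:  abbdhk
Sorted second: abbdhk
Sorted forms match => anagrams

1


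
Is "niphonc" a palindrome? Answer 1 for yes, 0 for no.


Input: niphonc
Reversed: cnohpin
  Compare pos 0 ('n') with pos 6 ('c'): MISMATCH
  Compare pos 1 ('i') with pos 5 ('n'): MISMATCH
  Compare pos 2 ('p') with pos 4 ('o'): MISMATCH
Result: not a palindrome

0


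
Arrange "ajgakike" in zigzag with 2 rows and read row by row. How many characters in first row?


Zigzag "ajgakike" into 2 rows:
Placing characters:
  'a' => row 0
  'j' => row 1
  'g' => row 0
  'a' => row 1
  'k' => row 0
  'i' => row 1
  'k' => row 0
  'e' => row 1
Rows:
  Row 0: "agkk"
  Row 1: "jaie"
First row length: 4

4


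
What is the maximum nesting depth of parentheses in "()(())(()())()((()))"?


Input: "()(())(()())()((()))"
Tracking depth:
  Position 0 '(': depth becomes 1
  Position 1 ')': depth becomes 0
  Position 2 '(': depth becomes 1
  Position 3 '(': depth becomes 2
  Position 4 ')': depth becomes 1
  Position 5 ')': depth becomes 0
  Position 6 '(': depth becomes 1
  Position 7 '(': depth becomes 2
  Position 8 ')': depth becomes 1
  Position 9 '(': depth becomes 2
  Position 10 ')': depth becomes 1
  Position 11 ')': depth becomes 0
  Position 12 '(': depth becomes 1
  Position 13 ')': depth becomes 0
  Position 14 '(': depth becomes 1
  Position 15 '(': depth becomes 2
  Position 16 '(': depth becomes 3
  Position 17 ')': depth becomes 2
  Position 18 ')': depth becomes 1
  Position 19 ')': depth becomes 0
Maximum depth reached: 3

3


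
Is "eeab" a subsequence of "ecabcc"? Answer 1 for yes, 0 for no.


Check if "eeab" is a subsequence of "ecabcc"
Greedy scan:
  Position 0 ('e'): matches sub[0] = 'e'
  Position 1 ('c'): no match needed
  Position 2 ('a'): no match needed
  Position 3 ('b'): no match needed
  Position 4 ('c'): no match needed
  Position 5 ('c'): no match needed
Only matched 1/4 characters => not a subsequence

0


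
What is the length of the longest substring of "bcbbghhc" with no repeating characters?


Input: "bcbbghhc"
Sliding window (track last position of each char):
  Position 0 ('b'): window [0,0] length 1 -- new best
  Position 1 ('c'): window [0,1] length 2 -- new best
  Position 2 ('b'): repeat (last at 0), move window start to 1
  Position 2 ('b'): window [1,2] length 2
  Position 3 ('b'): repeat (last at 2), move window start to 3
  Position 3 ('b'): window [3,3] length 1
  Position 4 ('g'): window [3,4] length 2
  Position 5 ('h'): window [3,5] length 3 -- new best
  Position 6 ('h'): repeat (last at 5), move window start to 6
  Position 6 ('h'): window [6,6] length 1
  Position 7 ('c'): window [6,7] length 2
Longest substring with no repeats: "bgh" with length 3

3


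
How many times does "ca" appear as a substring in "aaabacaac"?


Searching for "ca" in "aaabacaac"
Scanning each position:
  Position 0: "aa" => no
  Position 1: "aa" => no
  Position 2: "ab" => no
  Position 3: "ba" => no
  Position 4: "ac" => no
  Position 5: "ca" => MATCH
  Position 6: "aa" => no
  Position 7: "ac" => no
Total occurrences: 1

1


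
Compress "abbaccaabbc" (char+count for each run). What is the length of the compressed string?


Input: abbaccaabbc
Runs:
  'a' x 1 => "a1"
  'b' x 2 => "b2"
  'a' x 1 => "a1"
  'c' x 2 => "c2"
  'a' x 2 => "a2"
  'b' x 2 => "b2"
  'c' x 1 => "c1"
Compressed: "a1b2a1c2a2b2c1"
Compressed length: 14

14


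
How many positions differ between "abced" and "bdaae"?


Comparing "abced" and "bdaae" position by position:
  Position 0: 'a' vs 'b' => DIFFER
  Position 1: 'b' vs 'd' => DIFFER
  Position 2: 'c' vs 'a' => DIFFER
  Position 3: 'e' vs 'a' => DIFFER
  Position 4: 'd' vs 'e' => DIFFER
Positions that differ: 5

5


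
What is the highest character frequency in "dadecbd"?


Input: dadecbd
Character counts:
  'a': 1
  'b': 1
  'c': 1
  'd': 3
  'e': 1
Maximum frequency: 3

3


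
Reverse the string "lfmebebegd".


Input: lfmebebegd
Reading characters right to left:
  Position 9: 'd'
  Position 8: 'g'
  Position 7: 'e'
  Position 6: 'b'
  Position 5: 'e'
  Position 4: 'b'
  Position 3: 'e'
  Position 2: 'm'
  Position 1: 'f'
  Position 0: 'l'
Reversed: dgebebemfl

dgebebemfl


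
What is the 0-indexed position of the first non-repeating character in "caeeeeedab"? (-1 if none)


Input: caeeeeedab
Character frequencies:
  'a': 2
  'b': 1
  'c': 1
  'd': 1
  'e': 5
Scanning left to right for freq == 1:
  Position 0 ('c'): unique! => answer = 0

0


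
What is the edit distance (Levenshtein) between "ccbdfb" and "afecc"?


Computing edit distance: "ccbdfb" -> "afecc"
DP table:
           a    f    e    c    c
      0    1    2    3    4    5
  c   1    1    2    3    3    4
  c   2    2    2    3    3    3
  b   3    3    3    3    4    4
  d   4    4    4    4    4    5
  f   5    5    4    5    5    5
  b   6    6    5    5    6    6
Edit distance = dp[6][5] = 6

6


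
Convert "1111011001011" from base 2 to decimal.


Input: "1111011001011" in base 2
Positional expansion:
  Digit '1' (value 1) x 2^12 = 4096
  Digit '1' (value 1) x 2^11 = 2048
  Digit '1' (value 1) x 2^10 = 1024
  Digit '1' (value 1) x 2^9 = 512
  Digit '0' (value 0) x 2^8 = 0
  Digit '1' (value 1) x 2^7 = 128
  Digit '1' (value 1) x 2^6 = 64
  Digit '0' (value 0) x 2^5 = 0
  Digit '0' (value 0) x 2^4 = 0
  Digit '1' (value 1) x 2^3 = 8
  Digit '0' (value 0) x 2^2 = 0
  Digit '1' (value 1) x 2^1 = 2
  Digit '1' (value 1) x 2^0 = 1
Sum = 7883

7883


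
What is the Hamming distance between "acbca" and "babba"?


Comparing "acbca" and "babba" position by position:
  Position 0: 'a' vs 'b' => differ
  Position 1: 'c' vs 'a' => differ
  Position 2: 'b' vs 'b' => same
  Position 3: 'c' vs 'b' => differ
  Position 4: 'a' vs 'a' => same
Total differences (Hamming distance): 3

3


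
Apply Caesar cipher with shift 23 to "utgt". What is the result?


Caesar cipher: shift "utgt" by 23
  'u' (pos 20) + 23 = pos 17 = 'r'
  't' (pos 19) + 23 = pos 16 = 'q'
  'g' (pos 6) + 23 = pos 3 = 'd'
  't' (pos 19) + 23 = pos 16 = 'q'
Result: rqdq

rqdq


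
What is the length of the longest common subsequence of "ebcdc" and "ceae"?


LCS of "ebcdc" and "ceae"
DP table:
           c    e    a    e
      0    0    0    0    0
  e   0    0    1    1    1
  b   0    0    1    1    1
  c   0    1    1    1    1
  d   0    1    1    1    1
  c   0    1    1    1    1
LCS length = dp[5][4] = 1

1


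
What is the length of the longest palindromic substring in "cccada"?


Input: "cccada"
Checking substrings for palindromes:
  [0:3] "ccc" (len 3) => palindrome
  [3:6] "ada" (len 3) => palindrome
  [0:2] "cc" (len 2) => palindrome
  [1:3] "cc" (len 2) => palindrome
Longest palindromic substring: "ccc" with length 3

3


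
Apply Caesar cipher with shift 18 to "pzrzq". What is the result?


Caesar cipher: shift "pzrzq" by 18
  'p' (pos 15) + 18 = pos 7 = 'h'
  'z' (pos 25) + 18 = pos 17 = 'r'
  'r' (pos 17) + 18 = pos 9 = 'j'
  'z' (pos 25) + 18 = pos 17 = 'r'
  'q' (pos 16) + 18 = pos 8 = 'i'
Result: hrjri

hrjri


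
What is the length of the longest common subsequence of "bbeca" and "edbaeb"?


LCS of "bbeca" and "edbaeb"
DP table:
           e    d    b    a    e    b
      0    0    0    0    0    0    0
  b   0    0    0    1    1    1    1
  b   0    0    0    1    1    1    2
  e   0    1    1    1    1    2    2
  c   0    1    1    1    1    2    2
  a   0    1    1    1    2    2    2
LCS length = dp[5][6] = 2

2


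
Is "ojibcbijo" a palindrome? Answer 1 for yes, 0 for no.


Input: ojibcbijo
Reversed: ojibcbijo
  Compare pos 0 ('o') with pos 8 ('o'): match
  Compare pos 1 ('j') with pos 7 ('j'): match
  Compare pos 2 ('i') with pos 6 ('i'): match
  Compare pos 3 ('b') with pos 5 ('b'): match
Result: palindrome

1


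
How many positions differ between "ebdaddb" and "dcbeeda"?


Comparing "ebdaddb" and "dcbeeda" position by position:
  Position 0: 'e' vs 'd' => DIFFER
  Position 1: 'b' vs 'c' => DIFFER
  Position 2: 'd' vs 'b' => DIFFER
  Position 3: 'a' vs 'e' => DIFFER
  Position 4: 'd' vs 'e' => DIFFER
  Position 5: 'd' vs 'd' => same
  Position 6: 'b' vs 'a' => DIFFER
Positions that differ: 6

6


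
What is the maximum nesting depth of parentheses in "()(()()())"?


Input: "()(()()())"
Tracking depth:
  Position 0 '(': depth becomes 1
  Position 1 ')': depth becomes 0
  Position 2 '(': depth becomes 1
  Position 3 '(': depth becomes 2
  Position 4 ')': depth becomes 1
  Position 5 '(': depth becomes 2
  Position 6 ')': depth becomes 1
  Position 7 '(': depth becomes 2
  Position 8 ')': depth becomes 1
  Position 9 ')': depth becomes 0
Maximum depth reached: 2

2


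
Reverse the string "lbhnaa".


Input: lbhnaa
Reading characters right to left:
  Position 5: 'a'
  Position 4: 'a'
  Position 3: 'n'
  Position 2: 'h'
  Position 1: 'b'
  Position 0: 'l'
Reversed: aanhbl

aanhbl


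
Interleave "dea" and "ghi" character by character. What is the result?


Interleaving "dea" and "ghi":
  Position 0: 'd' from first, 'g' from second => "dg"
  Position 1: 'e' from first, 'h' from second => "eh"
  Position 2: 'a' from first, 'i' from second => "ai"
Result: dgehai

dgehai


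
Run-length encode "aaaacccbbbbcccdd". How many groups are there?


Input: aaaacccbbbbcccdd
Scanning for consecutive runs:
  Group 1: 'a' x 4 (positions 0-3)
  Group 2: 'c' x 3 (positions 4-6)
  Group 3: 'b' x 4 (positions 7-10)
  Group 4: 'c' x 3 (positions 11-13)
  Group 5: 'd' x 2 (positions 14-15)
Total groups: 5

5


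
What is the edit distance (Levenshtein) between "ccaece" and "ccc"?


Computing edit distance: "ccaece" -> "ccc"
DP table:
           c    c    c
      0    1    2    3
  c   1    0    1    2
  c   2    1    0    1
  a   3    2    1    1
  e   4    3    2    2
  c   5    4    3    2
  e   6    5    4    3
Edit distance = dp[6][3] = 3

3


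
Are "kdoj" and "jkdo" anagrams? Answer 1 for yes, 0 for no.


Strings: "kdoj", "jkdo"
Sorted first:  djko
Sorted second: djko
Sorted forms match => anagrams

1


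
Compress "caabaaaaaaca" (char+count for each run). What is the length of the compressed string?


Input: caabaaaaaaca
Runs:
  'c' x 1 => "c1"
  'a' x 2 => "a2"
  'b' x 1 => "b1"
  'a' x 6 => "a6"
  'c' x 1 => "c1"
  'a' x 1 => "a1"
Compressed: "c1a2b1a6c1a1"
Compressed length: 12

12


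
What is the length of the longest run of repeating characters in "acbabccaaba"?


Input: "acbabccaaba"
Scanning for longest run:
  Position 1 ('c'): new char, reset run to 1
  Position 2 ('b'): new char, reset run to 1
  Position 3 ('a'): new char, reset run to 1
  Position 4 ('b'): new char, reset run to 1
  Position 5 ('c'): new char, reset run to 1
  Position 6 ('c'): continues run of 'c', length=2
  Position 7 ('a'): new char, reset run to 1
  Position 8 ('a'): continues run of 'a', length=2
  Position 9 ('b'): new char, reset run to 1
  Position 10 ('a'): new char, reset run to 1
Longest run: 'c' with length 2

2


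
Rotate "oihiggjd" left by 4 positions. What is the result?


Input: "oihiggjd", rotate left by 4
First 4 characters: "oihi"
Remaining characters: "ggjd"
Concatenate remaining + first: "ggjd" + "oihi" = "ggjdoihi"

ggjdoihi


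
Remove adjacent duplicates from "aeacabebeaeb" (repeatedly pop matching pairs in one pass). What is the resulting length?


Input: aeacabebeaeb
Stack-based adjacent duplicate removal:
  Read 'a': push. Stack: a
  Read 'e': push. Stack: ae
  Read 'a': push. Stack: aea
  Read 'c': push. Stack: aeac
  Read 'a': push. Stack: aeaca
  Read 'b': push. Stack: aeacab
  Read 'e': push. Stack: aeacabe
  Read 'b': push. Stack: aeacabeb
  Read 'e': push. Stack: aeacabebe
  Read 'a': push. Stack: aeacabebea
  Read 'e': push. Stack: aeacabebeae
  Read 'b': push. Stack: aeacabebeaeb
Final stack: "aeacabebeaeb" (length 12)

12


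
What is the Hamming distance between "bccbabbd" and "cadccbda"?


Comparing "bccbabbd" and "cadccbda" position by position:
  Position 0: 'b' vs 'c' => differ
  Position 1: 'c' vs 'a' => differ
  Position 2: 'c' vs 'd' => differ
  Position 3: 'b' vs 'c' => differ
  Position 4: 'a' vs 'c' => differ
  Position 5: 'b' vs 'b' => same
  Position 6: 'b' vs 'd' => differ
  Position 7: 'd' vs 'a' => differ
Total differences (Hamming distance): 7

7


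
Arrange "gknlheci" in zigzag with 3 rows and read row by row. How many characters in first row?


Zigzag "gknlheci" into 3 rows:
Placing characters:
  'g' => row 0
  'k' => row 1
  'n' => row 2
  'l' => row 1
  'h' => row 0
  'e' => row 1
  'c' => row 2
  'i' => row 1
Rows:
  Row 0: "gh"
  Row 1: "klei"
  Row 2: "nc"
First row length: 2

2


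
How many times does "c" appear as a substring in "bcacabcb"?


Searching for "c" in "bcacabcb"
Scanning each position:
  Position 0: "b" => no
  Position 1: "c" => MATCH
  Position 2: "a" => no
  Position 3: "c" => MATCH
  Position 4: "a" => no
  Position 5: "b" => no
  Position 6: "c" => MATCH
  Position 7: "b" => no
Total occurrences: 3

3


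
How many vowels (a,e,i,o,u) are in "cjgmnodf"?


Input: cjgmnodf
Checking each character:
  'c' at position 0: consonant
  'j' at position 1: consonant
  'g' at position 2: consonant
  'm' at position 3: consonant
  'n' at position 4: consonant
  'o' at position 5: vowel (running total: 1)
  'd' at position 6: consonant
  'f' at position 7: consonant
Total vowels: 1

1


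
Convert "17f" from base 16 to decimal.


Input: "17f" in base 16
Positional expansion:
  Digit '1' (value 1) x 16^2 = 256
  Digit '7' (value 7) x 16^1 = 112
  Digit 'f' (value 15) x 16^0 = 15
Sum = 383

383


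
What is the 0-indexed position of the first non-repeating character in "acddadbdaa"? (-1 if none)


Input: acddadbdaa
Character frequencies:
  'a': 4
  'b': 1
  'c': 1
  'd': 4
Scanning left to right for freq == 1:
  Position 0 ('a'): freq=4, skip
  Position 1 ('c'): unique! => answer = 1

1


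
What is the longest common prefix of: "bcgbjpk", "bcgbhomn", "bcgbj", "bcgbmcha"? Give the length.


Words: bcgbjpk, bcgbhomn, bcgbj, bcgbmcha
  Position 0: all 'b' => match
  Position 1: all 'c' => match
  Position 2: all 'g' => match
  Position 3: all 'b' => match
  Position 4: ('j', 'h', 'j', 'm') => mismatch, stop
LCP = "bcgb" (length 4)

4


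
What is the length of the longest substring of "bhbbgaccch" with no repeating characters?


Input: "bhbbgaccch"
Sliding window (track last position of each char):
  Position 0 ('b'): window [0,0] length 1 -- new best
  Position 1 ('h'): window [0,1] length 2 -- new best
  Position 2 ('b'): repeat (last at 0), move window start to 1
  Position 2 ('b'): window [1,2] length 2
  Position 3 ('b'): repeat (last at 2), move window start to 3
  Position 3 ('b'): window [3,3] length 1
  Position 4 ('g'): window [3,4] length 2
  Position 5 ('a'): window [3,5] length 3 -- new best
  Position 6 ('c'): window [3,6] length 4 -- new best
  Position 7 ('c'): repeat (last at 6), move window start to 7
  Position 7 ('c'): window [7,7] length 1
  Position 8 ('c'): repeat (last at 7), move window start to 8
  Position 8 ('c'): window [8,8] length 1
  Position 9 ('h'): window [8,9] length 2
Longest substring with no repeats: "bgac" with length 4

4


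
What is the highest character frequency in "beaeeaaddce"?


Input: beaeeaaddce
Character counts:
  'a': 3
  'b': 1
  'c': 1
  'd': 2
  'e': 4
Maximum frequency: 4

4


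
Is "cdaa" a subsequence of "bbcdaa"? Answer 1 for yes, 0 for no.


Check if "cdaa" is a subsequence of "bbcdaa"
Greedy scan:
  Position 0 ('b'): no match needed
  Position 1 ('b'): no match needed
  Position 2 ('c'): matches sub[0] = 'c'
  Position 3 ('d'): matches sub[1] = 'd'
  Position 4 ('a'): matches sub[2] = 'a'
  Position 5 ('a'): matches sub[3] = 'a'
All 4 characters matched => is a subsequence

1


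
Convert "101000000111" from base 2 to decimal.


Input: "101000000111" in base 2
Positional expansion:
  Digit '1' (value 1) x 2^11 = 2048
  Digit '0' (value 0) x 2^10 = 0
  Digit '1' (value 1) x 2^9 = 512
  Digit '0' (value 0) x 2^8 = 0
  Digit '0' (value 0) x 2^7 = 0
  Digit '0' (value 0) x 2^6 = 0
  Digit '0' (value 0) x 2^5 = 0
  Digit '0' (value 0) x 2^4 = 0
  Digit '0' (value 0) x 2^3 = 0
  Digit '1' (value 1) x 2^2 = 4
  Digit '1' (value 1) x 2^1 = 2
  Digit '1' (value 1) x 2^0 = 1
Sum = 2567

2567


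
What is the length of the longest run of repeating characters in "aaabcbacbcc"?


Input: "aaabcbacbcc"
Scanning for longest run:
  Position 1 ('a'): continues run of 'a', length=2
  Position 2 ('a'): continues run of 'a', length=3
  Position 3 ('b'): new char, reset run to 1
  Position 4 ('c'): new char, reset run to 1
  Position 5 ('b'): new char, reset run to 1
  Position 6 ('a'): new char, reset run to 1
  Position 7 ('c'): new char, reset run to 1
  Position 8 ('b'): new char, reset run to 1
  Position 9 ('c'): new char, reset run to 1
  Position 10 ('c'): continues run of 'c', length=2
Longest run: 'a' with length 3

3


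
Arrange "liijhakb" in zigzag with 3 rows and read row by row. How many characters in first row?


Zigzag "liijhakb" into 3 rows:
Placing characters:
  'l' => row 0
  'i' => row 1
  'i' => row 2
  'j' => row 1
  'h' => row 0
  'a' => row 1
  'k' => row 2
  'b' => row 1
Rows:
  Row 0: "lh"
  Row 1: "ijab"
  Row 2: "ik"
First row length: 2

2


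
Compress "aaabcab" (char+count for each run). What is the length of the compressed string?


Input: aaabcab
Runs:
  'a' x 3 => "a3"
  'b' x 1 => "b1"
  'c' x 1 => "c1"
  'a' x 1 => "a1"
  'b' x 1 => "b1"
Compressed: "a3b1c1a1b1"
Compressed length: 10

10


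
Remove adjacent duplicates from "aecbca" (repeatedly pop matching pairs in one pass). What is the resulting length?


Input: aecbca
Stack-based adjacent duplicate removal:
  Read 'a': push. Stack: a
  Read 'e': push. Stack: ae
  Read 'c': push. Stack: aec
  Read 'b': push. Stack: aecb
  Read 'c': push. Stack: aecbc
  Read 'a': push. Stack: aecbca
Final stack: "aecbca" (length 6)

6


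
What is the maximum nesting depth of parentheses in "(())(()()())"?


Input: "(())(()()())"
Tracking depth:
  Position 0 '(': depth becomes 1
  Position 1 '(': depth becomes 2
  Position 2 ')': depth becomes 1
  Position 3 ')': depth becomes 0
  Position 4 '(': depth becomes 1
  Position 5 '(': depth becomes 2
  Position 6 ')': depth becomes 1
  Position 7 '(': depth becomes 2
  Position 8 ')': depth becomes 1
  Position 9 '(': depth becomes 2
  Position 10 ')': depth becomes 1
  Position 11 ')': depth becomes 0
Maximum depth reached: 2

2


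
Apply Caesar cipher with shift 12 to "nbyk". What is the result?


Caesar cipher: shift "nbyk" by 12
  'n' (pos 13) + 12 = pos 25 = 'z'
  'b' (pos 1) + 12 = pos 13 = 'n'
  'y' (pos 24) + 12 = pos 10 = 'k'
  'k' (pos 10) + 12 = pos 22 = 'w'
Result: znkw

znkw


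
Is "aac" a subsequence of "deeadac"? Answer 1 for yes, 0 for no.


Check if "aac" is a subsequence of "deeadac"
Greedy scan:
  Position 0 ('d'): no match needed
  Position 1 ('e'): no match needed
  Position 2 ('e'): no match needed
  Position 3 ('a'): matches sub[0] = 'a'
  Position 4 ('d'): no match needed
  Position 5 ('a'): matches sub[1] = 'a'
  Position 6 ('c'): matches sub[2] = 'c'
All 3 characters matched => is a subsequence

1


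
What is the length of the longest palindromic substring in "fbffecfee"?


Input: "fbffecfee"
Checking substrings for palindromes:
  [0:3] "fbf" (len 3) => palindrome
  [2:4] "ff" (len 2) => palindrome
  [7:9] "ee" (len 2) => palindrome
Longest palindromic substring: "fbf" with length 3

3


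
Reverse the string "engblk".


Input: engblk
Reading characters right to left:
  Position 5: 'k'
  Position 4: 'l'
  Position 3: 'b'
  Position 2: 'g'
  Position 1: 'n'
  Position 0: 'e'
Reversed: klbgne

klbgne


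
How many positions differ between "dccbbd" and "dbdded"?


Comparing "dccbbd" and "dbdded" position by position:
  Position 0: 'd' vs 'd' => same
  Position 1: 'c' vs 'b' => DIFFER
  Position 2: 'c' vs 'd' => DIFFER
  Position 3: 'b' vs 'd' => DIFFER
  Position 4: 'b' vs 'e' => DIFFER
  Position 5: 'd' vs 'd' => same
Positions that differ: 4

4


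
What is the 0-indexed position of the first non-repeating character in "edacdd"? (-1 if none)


Input: edacdd
Character frequencies:
  'a': 1
  'c': 1
  'd': 3
  'e': 1
Scanning left to right for freq == 1:
  Position 0 ('e'): unique! => answer = 0

0


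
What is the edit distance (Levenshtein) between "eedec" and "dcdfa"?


Computing edit distance: "eedec" -> "dcdfa"
DP table:
           d    c    d    f    a
      0    1    2    3    4    5
  e   1    1    2    3    4    5
  e   2    2    2    3    4    5
  d   3    2    3    2    3    4
  e   4    3    3    3    3    4
  c   5    4    3    4    4    4
Edit distance = dp[5][5] = 4

4


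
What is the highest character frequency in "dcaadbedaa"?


Input: dcaadbedaa
Character counts:
  'a': 4
  'b': 1
  'c': 1
  'd': 3
  'e': 1
Maximum frequency: 4

4


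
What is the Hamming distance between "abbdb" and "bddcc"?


Comparing "abbdb" and "bddcc" position by position:
  Position 0: 'a' vs 'b' => differ
  Position 1: 'b' vs 'd' => differ
  Position 2: 'b' vs 'd' => differ
  Position 3: 'd' vs 'c' => differ
  Position 4: 'b' vs 'c' => differ
Total differences (Hamming distance): 5

5


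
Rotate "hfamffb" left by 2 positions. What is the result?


Input: "hfamffb", rotate left by 2
First 2 characters: "hf"
Remaining characters: "amffb"
Concatenate remaining + first: "amffb" + "hf" = "amffbhf"

amffbhf


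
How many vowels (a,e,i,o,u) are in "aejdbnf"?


Input: aejdbnf
Checking each character:
  'a' at position 0: vowel (running total: 1)
  'e' at position 1: vowel (running total: 2)
  'j' at position 2: consonant
  'd' at position 3: consonant
  'b' at position 4: consonant
  'n' at position 5: consonant
  'f' at position 6: consonant
Total vowels: 2

2


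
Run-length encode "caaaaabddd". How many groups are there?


Input: caaaaabddd
Scanning for consecutive runs:
  Group 1: 'c' x 1 (positions 0-0)
  Group 2: 'a' x 5 (positions 1-5)
  Group 3: 'b' x 1 (positions 6-6)
  Group 4: 'd' x 3 (positions 7-9)
Total groups: 4

4


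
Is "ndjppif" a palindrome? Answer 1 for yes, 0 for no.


Input: ndjppif
Reversed: fippjdn
  Compare pos 0 ('n') with pos 6 ('f'): MISMATCH
  Compare pos 1 ('d') with pos 5 ('i'): MISMATCH
  Compare pos 2 ('j') with pos 4 ('p'): MISMATCH
Result: not a palindrome

0


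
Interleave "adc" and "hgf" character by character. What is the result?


Interleaving "adc" and "hgf":
  Position 0: 'a' from first, 'h' from second => "ah"
  Position 1: 'd' from first, 'g' from second => "dg"
  Position 2: 'c' from first, 'f' from second => "cf"
Result: ahdgcf

ahdgcf


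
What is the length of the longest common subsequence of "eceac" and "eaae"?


LCS of "eceac" and "eaae"
DP table:
           e    a    a    e
      0    0    0    0    0
  e   0    1    1    1    1
  c   0    1    1    1    1
  e   0    1    1    1    2
  a   0    1    2    2    2
  c   0    1    2    2    2
LCS length = dp[5][4] = 2

2


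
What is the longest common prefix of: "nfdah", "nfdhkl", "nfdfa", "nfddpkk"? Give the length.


Words: nfdah, nfdhkl, nfdfa, nfddpkk
  Position 0: all 'n' => match
  Position 1: all 'f' => match
  Position 2: all 'd' => match
  Position 3: ('a', 'h', 'f', 'd') => mismatch, stop
LCP = "nfd" (length 3)

3


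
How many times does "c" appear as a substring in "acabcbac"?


Searching for "c" in "acabcbac"
Scanning each position:
  Position 0: "a" => no
  Position 1: "c" => MATCH
  Position 2: "a" => no
  Position 3: "b" => no
  Position 4: "c" => MATCH
  Position 5: "b" => no
  Position 6: "a" => no
  Position 7: "c" => MATCH
Total occurrences: 3

3


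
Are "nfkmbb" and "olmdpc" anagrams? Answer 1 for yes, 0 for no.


Strings: "nfkmbb", "olmdpc"
Sorted first:  bbfkmn
Sorted second: cdlmop
Differ at position 0: 'b' vs 'c' => not anagrams

0


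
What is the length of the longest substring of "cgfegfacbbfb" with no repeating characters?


Input: "cgfegfacbbfb"
Sliding window (track last position of each char):
  Position 0 ('c'): window [0,0] length 1 -- new best
  Position 1 ('g'): window [0,1] length 2 -- new best
  Position 2 ('f'): window [0,2] length 3 -- new best
  Position 3 ('e'): window [0,3] length 4 -- new best
  Position 4 ('g'): repeat (last at 1), move window start to 2
  Position 4 ('g'): window [2,4] length 3
  Position 5 ('f'): repeat (last at 2), move window start to 3
  Position 5 ('f'): window [3,5] length 3
  Position 6 ('a'): window [3,6] length 4
  Position 7 ('c'): window [3,7] length 5 -- new best
  Position 8 ('b'): window [3,8] length 6 -- new best
  Position 9 ('b'): repeat (last at 8), move window start to 9
  Position 9 ('b'): window [9,9] length 1
  Position 10 ('f'): window [9,10] length 2
  Position 11 ('b'): repeat (last at 9), move window start to 10
  Position 11 ('b'): window [10,11] length 2
Longest substring with no repeats: "egfacb" with length 6

6


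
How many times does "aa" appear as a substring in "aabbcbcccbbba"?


Searching for "aa" in "aabbcbcccbbba"
Scanning each position:
  Position 0: "aa" => MATCH
  Position 1: "ab" => no
  Position 2: "bb" => no
  Position 3: "bc" => no
  Position 4: "cb" => no
  Position 5: "bc" => no
  Position 6: "cc" => no
  Position 7: "cc" => no
  Position 8: "cb" => no
  Position 9: "bb" => no
  Position 10: "bb" => no
  Position 11: "ba" => no
Total occurrences: 1

1


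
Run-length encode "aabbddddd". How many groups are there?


Input: aabbddddd
Scanning for consecutive runs:
  Group 1: 'a' x 2 (positions 0-1)
  Group 2: 'b' x 2 (positions 2-3)
  Group 3: 'd' x 5 (positions 4-8)
Total groups: 3

3


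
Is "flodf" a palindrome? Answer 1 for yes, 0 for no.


Input: flodf
Reversed: fdolf
  Compare pos 0 ('f') with pos 4 ('f'): match
  Compare pos 1 ('l') with pos 3 ('d'): MISMATCH
Result: not a palindrome

0


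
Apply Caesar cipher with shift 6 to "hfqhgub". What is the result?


Caesar cipher: shift "hfqhgub" by 6
  'h' (pos 7) + 6 = pos 13 = 'n'
  'f' (pos 5) + 6 = pos 11 = 'l'
  'q' (pos 16) + 6 = pos 22 = 'w'
  'h' (pos 7) + 6 = pos 13 = 'n'
  'g' (pos 6) + 6 = pos 12 = 'm'
  'u' (pos 20) + 6 = pos 0 = 'a'
  'b' (pos 1) + 6 = pos 7 = 'h'
Result: nlwnmah

nlwnmah


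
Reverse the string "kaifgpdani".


Input: kaifgpdani
Reading characters right to left:
  Position 9: 'i'
  Position 8: 'n'
  Position 7: 'a'
  Position 6: 'd'
  Position 5: 'p'
  Position 4: 'g'
  Position 3: 'f'
  Position 2: 'i'
  Position 1: 'a'
  Position 0: 'k'
Reversed: inadpgfiak

inadpgfiak


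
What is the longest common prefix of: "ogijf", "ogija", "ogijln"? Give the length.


Words: ogijf, ogija, ogijln
  Position 0: all 'o' => match
  Position 1: all 'g' => match
  Position 2: all 'i' => match
  Position 3: all 'j' => match
  Position 4: ('f', 'a', 'l') => mismatch, stop
LCP = "ogij" (length 4)

4


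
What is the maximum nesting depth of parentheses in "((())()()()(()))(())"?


Input: "((())()()()(()))(())"
Tracking depth:
  Position 0 '(': depth becomes 1
  Position 1 '(': depth becomes 2
  Position 2 '(': depth becomes 3
  Position 3 ')': depth becomes 2
  Position 4 ')': depth becomes 1
  Position 5 '(': depth becomes 2
  Position 6 ')': depth becomes 1
  Position 7 '(': depth becomes 2
  Position 8 ')': depth becomes 1
  Position 9 '(': depth becomes 2
  Position 10 ')': depth becomes 1
  Position 11 '(': depth becomes 2
  Position 12 '(': depth becomes 3
  Position 13 ')': depth becomes 2
  Position 14 ')': depth becomes 1
  Position 15 ')': depth becomes 0
  Position 16 '(': depth becomes 1
  Position 17 '(': depth becomes 2
  Position 18 ')': depth becomes 1
  Position 19 ')': depth becomes 0
Maximum depth reached: 3

3


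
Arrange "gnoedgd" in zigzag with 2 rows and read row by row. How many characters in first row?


Zigzag "gnoedgd" into 2 rows:
Placing characters:
  'g' => row 0
  'n' => row 1
  'o' => row 0
  'e' => row 1
  'd' => row 0
  'g' => row 1
  'd' => row 0
Rows:
  Row 0: "godd"
  Row 1: "neg"
First row length: 4

4


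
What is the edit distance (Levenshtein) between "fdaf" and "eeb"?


Computing edit distance: "fdaf" -> "eeb"
DP table:
           e    e    b
      0    1    2    3
  f   1    1    2    3
  d   2    2    2    3
  a   3    3    3    3
  f   4    4    4    4
Edit distance = dp[4][3] = 4

4


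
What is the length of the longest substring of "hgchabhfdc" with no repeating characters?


Input: "hgchabhfdc"
Sliding window (track last position of each char):
  Position 0 ('h'): window [0,0] length 1 -- new best
  Position 1 ('g'): window [0,1] length 2 -- new best
  Position 2 ('c'): window [0,2] length 3 -- new best
  Position 3 ('h'): repeat (last at 0), move window start to 1
  Position 3 ('h'): window [1,3] length 3
  Position 4 ('a'): window [1,4] length 4 -- new best
  Position 5 ('b'): window [1,5] length 5 -- new best
  Position 6 ('h'): repeat (last at 3), move window start to 4
  Position 6 ('h'): window [4,6] length 3
  Position 7 ('f'): window [4,7] length 4
  Position 8 ('d'): window [4,8] length 5
  Position 9 ('c'): window [4,9] length 6 -- new best
Longest substring with no repeats: "abhfdc" with length 6

6


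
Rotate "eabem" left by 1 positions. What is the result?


Input: "eabem", rotate left by 1
First 1 characters: "e"
Remaining characters: "abem"
Concatenate remaining + first: "abem" + "e" = "abeme"

abeme


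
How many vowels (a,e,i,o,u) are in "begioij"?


Input: begioij
Checking each character:
  'b' at position 0: consonant
  'e' at position 1: vowel (running total: 1)
  'g' at position 2: consonant
  'i' at position 3: vowel (running total: 2)
  'o' at position 4: vowel (running total: 3)
  'i' at position 5: vowel (running total: 4)
  'j' at position 6: consonant
Total vowels: 4

4


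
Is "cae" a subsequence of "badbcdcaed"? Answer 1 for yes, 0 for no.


Check if "cae" is a subsequence of "badbcdcaed"
Greedy scan:
  Position 0 ('b'): no match needed
  Position 1 ('a'): no match needed
  Position 2 ('d'): no match needed
  Position 3 ('b'): no match needed
  Position 4 ('c'): matches sub[0] = 'c'
  Position 5 ('d'): no match needed
  Position 6 ('c'): no match needed
  Position 7 ('a'): matches sub[1] = 'a'
  Position 8 ('e'): matches sub[2] = 'e'
  Position 9 ('d'): no match needed
All 3 characters matched => is a subsequence

1


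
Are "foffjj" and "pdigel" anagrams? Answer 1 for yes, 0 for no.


Strings: "foffjj", "pdigel"
Sorted first:  fffjjo
Sorted second: degilp
Differ at position 0: 'f' vs 'd' => not anagrams

0


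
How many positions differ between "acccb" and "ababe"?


Comparing "acccb" and "ababe" position by position:
  Position 0: 'a' vs 'a' => same
  Position 1: 'c' vs 'b' => DIFFER
  Position 2: 'c' vs 'a' => DIFFER
  Position 3: 'c' vs 'b' => DIFFER
  Position 4: 'b' vs 'e' => DIFFER
Positions that differ: 4

4


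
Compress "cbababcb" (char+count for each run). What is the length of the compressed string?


Input: cbababcb
Runs:
  'c' x 1 => "c1"
  'b' x 1 => "b1"
  'a' x 1 => "a1"
  'b' x 1 => "b1"
  'a' x 1 => "a1"
  'b' x 1 => "b1"
  'c' x 1 => "c1"
  'b' x 1 => "b1"
Compressed: "c1b1a1b1a1b1c1b1"
Compressed length: 16

16


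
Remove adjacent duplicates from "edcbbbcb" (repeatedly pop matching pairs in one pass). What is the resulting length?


Input: edcbbbcb
Stack-based adjacent duplicate removal:
  Read 'e': push. Stack: e
  Read 'd': push. Stack: ed
  Read 'c': push. Stack: edc
  Read 'b': push. Stack: edcb
  Read 'b': matches stack top 'b' => pop. Stack: edc
  Read 'b': push. Stack: edcb
  Read 'c': push. Stack: edcbc
  Read 'b': push. Stack: edcbcb
Final stack: "edcbcb" (length 6)

6
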